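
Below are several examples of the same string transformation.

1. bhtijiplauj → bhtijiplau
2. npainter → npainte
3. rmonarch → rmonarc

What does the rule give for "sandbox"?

Rule — delete the last character.
For "sandbox" the result is "sandbo".

sandbo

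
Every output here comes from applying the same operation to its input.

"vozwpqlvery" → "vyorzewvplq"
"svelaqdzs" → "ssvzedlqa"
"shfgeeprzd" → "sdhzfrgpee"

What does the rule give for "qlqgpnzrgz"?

qzlgqrgzpn

The pattern: take characters alternately from the front and the back (1st, last, 2nd, 2nd-last, ...).
"qlqgpnzrgz" → "qzlgqrgzpn".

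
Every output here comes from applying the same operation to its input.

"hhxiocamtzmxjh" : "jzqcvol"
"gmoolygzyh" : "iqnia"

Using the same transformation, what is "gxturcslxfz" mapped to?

The transformation: shift every letter 2 places forward in the alphabet (wrapping around), then keep every other character starting from the first (positions 1st, 3rd, 5th, ...).
Doing the same to "gxturcslxfz": "ivtuzb".

ivtuzb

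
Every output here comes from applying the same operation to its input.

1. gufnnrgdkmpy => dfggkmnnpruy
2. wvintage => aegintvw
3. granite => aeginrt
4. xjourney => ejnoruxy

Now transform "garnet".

aegnrt

Rule — sort the characters into alphabetical order.
On "garnet" that produces "aegnrt".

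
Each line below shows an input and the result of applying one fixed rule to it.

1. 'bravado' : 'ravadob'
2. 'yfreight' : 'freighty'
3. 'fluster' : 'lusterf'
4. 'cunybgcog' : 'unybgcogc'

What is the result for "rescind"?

escindr

Looking at the pairs, the operation is to move the first character to the end.
On "rescind" that produces "escindr".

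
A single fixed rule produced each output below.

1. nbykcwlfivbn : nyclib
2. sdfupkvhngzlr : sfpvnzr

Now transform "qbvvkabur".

Each output is the input with this applied: keep every other character starting from the first (positions 1st, 3rd, 5th, ...).
On "qbvvkabur" that produces "qvkbr".

qvkbr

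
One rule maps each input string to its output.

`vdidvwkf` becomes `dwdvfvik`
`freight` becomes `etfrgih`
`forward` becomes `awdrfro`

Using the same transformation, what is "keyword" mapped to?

dyewkro

The transformation: sort the characters into alphabetical order, then take characters alternately from the front and the back (1st, last, 2nd, 2nd-last, ...).
For "keyword" the result is "dyewkro".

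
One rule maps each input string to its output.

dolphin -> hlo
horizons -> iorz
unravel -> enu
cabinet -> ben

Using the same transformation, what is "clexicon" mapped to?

cinx

The rule is to sort the characters into alphabetical order, then keep every other character starting from the second (positions 2nd, 4th, 6th, ...).
On "clexicon" that produces "cinx".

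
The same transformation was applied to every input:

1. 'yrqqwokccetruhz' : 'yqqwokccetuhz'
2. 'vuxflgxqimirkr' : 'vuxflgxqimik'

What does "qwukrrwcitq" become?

Rule — remove every "r".
For "qwukrrwcitq" the result is "qwukwcitq".

qwukwcitq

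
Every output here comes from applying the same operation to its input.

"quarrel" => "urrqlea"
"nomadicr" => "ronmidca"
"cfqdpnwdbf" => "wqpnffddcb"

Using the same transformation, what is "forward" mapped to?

Each output is the input with this applied: sort the characters into reverse alphabetical order.
On "forward" that produces "wrrofda".

wrrofda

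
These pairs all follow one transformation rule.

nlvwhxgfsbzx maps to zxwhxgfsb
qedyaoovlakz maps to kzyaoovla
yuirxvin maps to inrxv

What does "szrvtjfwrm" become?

rmvtjfw

The rule is to delete the first 3 characters, then move the last 2 characters to the front (rotate right by 2).
Working it through for "szrvtjfwrm": intermediate "vtjfwrm", final "rmvtjfw".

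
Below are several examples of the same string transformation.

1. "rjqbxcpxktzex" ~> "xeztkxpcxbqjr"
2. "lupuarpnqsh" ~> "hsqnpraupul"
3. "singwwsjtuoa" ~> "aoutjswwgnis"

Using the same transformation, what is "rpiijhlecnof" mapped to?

foncelhjiipr

The transformation: reverse the string.
On "rpiijhlecnof" that produces "foncelhjiipr".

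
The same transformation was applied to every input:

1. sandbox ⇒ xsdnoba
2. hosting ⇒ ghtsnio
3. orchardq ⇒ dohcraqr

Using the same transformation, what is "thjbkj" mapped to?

ktbjjh

In each case the input is transformed by: swap each adjacent pair of characters (1↔2, 3↔4, ...), then swap the first and last characters.
Applying both steps to "thjbkj": "htbjjk", then "ktbjjh".
(Check on "hosting": → "ohtsnig" → "ghtsnio" ✓)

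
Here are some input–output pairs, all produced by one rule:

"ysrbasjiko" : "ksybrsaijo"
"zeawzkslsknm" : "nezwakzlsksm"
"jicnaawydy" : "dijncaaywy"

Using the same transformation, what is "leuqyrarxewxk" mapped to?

kelquryraexxw

What's happening: swap each adjacent pair of characters (1↔2, 3↔4, ...), then move the last character to the front.
For "leuqyrarxewxk" the result is "kelquryraexxw".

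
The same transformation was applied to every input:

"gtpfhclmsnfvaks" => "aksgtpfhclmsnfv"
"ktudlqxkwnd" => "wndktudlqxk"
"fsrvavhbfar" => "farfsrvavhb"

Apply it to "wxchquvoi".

voiwxchqu

Rule — move the last 3 characters to the front (rotate right by 3).
For "wxchquvoi" the result is "voiwxchqu".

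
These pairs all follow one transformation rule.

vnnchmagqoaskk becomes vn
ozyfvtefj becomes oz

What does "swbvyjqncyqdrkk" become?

sw

What's happening: keep only the first 2 characters.
So "swbvyjqncyqdrkk" becomes "sw".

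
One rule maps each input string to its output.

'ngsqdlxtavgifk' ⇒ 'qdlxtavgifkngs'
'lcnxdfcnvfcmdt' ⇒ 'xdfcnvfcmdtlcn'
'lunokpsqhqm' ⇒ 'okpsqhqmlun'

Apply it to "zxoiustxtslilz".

The pattern: move the first 3 characters to the end (rotate left by 3).
So "zxoiustxtslilz" becomes "iustxtslilzzxo".

iustxtslilzzxo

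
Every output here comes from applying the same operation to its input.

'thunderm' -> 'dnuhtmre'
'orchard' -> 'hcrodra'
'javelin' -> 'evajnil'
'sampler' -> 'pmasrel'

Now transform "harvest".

vrahtse

The pattern: move the last 3 characters to the front (rotate right by 3), then reverse the string.
Starting from "harvest": after the first operation, "estharv"; after the second, "vrahtse".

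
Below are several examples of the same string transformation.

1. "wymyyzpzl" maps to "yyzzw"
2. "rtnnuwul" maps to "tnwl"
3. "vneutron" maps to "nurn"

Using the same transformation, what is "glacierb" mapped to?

In each case the input is transformed by: move the first character to the end, then keep every other character starting from the first (positions 1st, 3rd, 5th, ...).
Applying both steps to "glacierb": "lacierbg", then "lceb".

lceb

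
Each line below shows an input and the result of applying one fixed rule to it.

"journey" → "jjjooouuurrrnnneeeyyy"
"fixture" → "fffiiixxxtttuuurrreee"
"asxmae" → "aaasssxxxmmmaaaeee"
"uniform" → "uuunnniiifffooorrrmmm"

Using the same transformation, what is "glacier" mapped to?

ggglllaaaccciiieeerrr

The rule is to repeat every character 3 times.
Doing the same to "glacier": "ggglllaaaccciiieeerrr".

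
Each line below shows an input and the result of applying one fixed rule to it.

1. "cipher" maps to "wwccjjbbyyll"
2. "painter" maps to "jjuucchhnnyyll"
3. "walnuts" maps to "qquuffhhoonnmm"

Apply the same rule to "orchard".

The transformation: double every character, then shift every letter 6 places backward in the alphabet (wrapping around).
For "orchard", step one produces "oorrcchhaarrdd"; step two turns that into "iillwwbbuullxx".

iillwwbbuullxx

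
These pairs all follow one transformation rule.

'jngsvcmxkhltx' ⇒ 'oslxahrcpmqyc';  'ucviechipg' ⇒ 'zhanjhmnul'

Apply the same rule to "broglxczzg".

What's happening: shift every letter 5 places forward in the alphabet (wrapping around).
Applying that to "broglxczzg" gives "gwtlqcheel".

gwtlqcheel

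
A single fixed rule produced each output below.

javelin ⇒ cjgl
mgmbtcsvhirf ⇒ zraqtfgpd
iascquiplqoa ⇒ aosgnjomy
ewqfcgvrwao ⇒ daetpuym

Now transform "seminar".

glyp

What's happening: delete the first 3 characters, then shift every letter 2 places backward in the alphabet (wrapping around).
For "seminar" the result is "glyp".
(Check on "mgmbtcsvhirf": → "btcsvhirf" → "zraqtfgpd" ✓)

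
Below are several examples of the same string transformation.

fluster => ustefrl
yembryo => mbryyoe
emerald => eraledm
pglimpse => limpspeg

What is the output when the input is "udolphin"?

olphiund

Each output is the input with this applied: swap the first and last characters, then move the first 2 characters to the end (rotate left by 2).
On "udolphin": the first step gives "ndolphiu", and the second then gives "olphiund".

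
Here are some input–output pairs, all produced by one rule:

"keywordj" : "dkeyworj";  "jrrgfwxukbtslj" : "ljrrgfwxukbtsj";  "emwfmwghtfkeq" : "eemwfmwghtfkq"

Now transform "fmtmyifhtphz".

The pattern: move the last character to the front, then swap the first and last characters.
For "fmtmyifhtphz" the result is "hfmtmyifhtpz".

hfmtmyifhtpz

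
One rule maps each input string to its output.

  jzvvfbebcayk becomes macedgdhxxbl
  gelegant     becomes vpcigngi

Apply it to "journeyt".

Rule — reverse the string, then shift every letter 2 places forward in the alphabet (wrapping around).
Working it through for "journeyt": intermediate "tyenruoj", final "vagptwql".
(Check on "jzvvfbebcayk": → "kyacbebfvvzj" → "macedgdhxxbl" ✓)

vagptwql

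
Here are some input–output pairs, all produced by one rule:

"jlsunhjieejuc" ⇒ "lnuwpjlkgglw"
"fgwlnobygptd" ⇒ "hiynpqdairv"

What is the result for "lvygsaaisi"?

Each output is the input with this applied: delete the last character, then shift every letter 2 places forward in the alphabet (wrapping around).
"lvygsaaisi" → "nxaiuccku".

nxaiuccku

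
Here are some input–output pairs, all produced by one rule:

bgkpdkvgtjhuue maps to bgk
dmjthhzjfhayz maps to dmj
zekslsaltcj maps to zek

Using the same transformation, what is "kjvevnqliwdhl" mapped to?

Looking at the pairs, the operation is to keep only the first 3 characters.
On "kjvevnqliwdhl" that produces "kjv".

kjv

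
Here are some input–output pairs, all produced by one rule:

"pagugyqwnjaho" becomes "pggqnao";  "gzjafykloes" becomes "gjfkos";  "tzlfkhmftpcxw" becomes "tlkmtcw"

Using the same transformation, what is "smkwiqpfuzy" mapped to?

Looking at the pairs, the operation is to keep every other character starting from the first (positions 1st, 3rd, 5th, ...).
For "smkwiqpfuzy" the result is "skipuy".

skipuy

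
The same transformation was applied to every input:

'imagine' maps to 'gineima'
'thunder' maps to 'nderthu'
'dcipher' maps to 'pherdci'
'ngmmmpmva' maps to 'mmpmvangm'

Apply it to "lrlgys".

gyslrl

The transformation: move the first 3 characters to the end (rotate left by 3).
For "lrlgys" the result is "gyslrl".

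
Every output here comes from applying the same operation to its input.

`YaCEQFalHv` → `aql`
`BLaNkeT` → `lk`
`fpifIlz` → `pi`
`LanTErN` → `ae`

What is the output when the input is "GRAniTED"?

The transformation: keep one character in every 3, starting at position 2 (positions 2nd, 5th, 8th, ...), then convert every letter to lowercase.
Applying that to "GRAniTED" gives "rid".

rid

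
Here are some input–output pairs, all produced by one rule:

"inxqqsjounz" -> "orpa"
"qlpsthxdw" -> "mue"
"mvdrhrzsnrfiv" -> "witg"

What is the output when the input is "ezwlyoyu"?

Rule — shift every letter 1 place forward in the alphabet (wrapping around), then keep one character in every 3, starting at position 2 (positions 2nd, 5th, 8th, ...).
For "ezwlyoyu", step one produces "faxmzpzv"; step two turns that into "azv".

azv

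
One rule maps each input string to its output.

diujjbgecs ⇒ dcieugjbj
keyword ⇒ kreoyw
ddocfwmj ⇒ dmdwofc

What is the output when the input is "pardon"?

poadr

The pattern: delete the last character, then take characters alternately from the front and the back (1st, last, 2nd, 2nd-last, ...).
For "pardon" the result is "poadr".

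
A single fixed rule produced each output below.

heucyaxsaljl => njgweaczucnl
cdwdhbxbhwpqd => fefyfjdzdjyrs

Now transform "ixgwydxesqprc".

In each case the input is transformed by: move the last character to the front, then shift every letter 2 places forward in the alphabet (wrapping around).
Starting from "ixgwydxesqprc": after the first operation, "cixgwydxesqpr"; after the second, "ekziyafzgusrt".
(Check on "heucyaxsaljl": → "lheucyaxsalj" → "njgweaczucnl" ✓)

ekziyafzgusrt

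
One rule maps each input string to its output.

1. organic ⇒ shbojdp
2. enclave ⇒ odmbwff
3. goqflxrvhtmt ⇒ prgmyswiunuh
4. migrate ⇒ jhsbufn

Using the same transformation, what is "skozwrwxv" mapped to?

The transformation: shift every letter 1 place forward in the alphabet (wrapping around), then move the first character to the end.
Starting from "skozwrwxv": after the first operation, "tlpaxsxyw"; after the second, "lpaxsxywt".

lpaxsxywt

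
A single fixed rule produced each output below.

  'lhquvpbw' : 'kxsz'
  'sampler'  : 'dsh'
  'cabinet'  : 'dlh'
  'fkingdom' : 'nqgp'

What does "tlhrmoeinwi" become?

Looking at the pairs, the operation is to keep every other character starting from the second (positions 2nd, 4th, 6th, ...), then shift every letter 3 places forward in the alphabet (wrapping around).
For "tlhrmoeinwi" the result is "ourlz".

ourlz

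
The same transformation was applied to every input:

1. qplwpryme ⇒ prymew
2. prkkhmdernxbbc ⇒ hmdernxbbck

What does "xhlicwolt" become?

cwolti

The rule is to delete the first 3 characters, then move the first character to the end.
For "xhlicwolt", step one produces "icwolt"; step two turns that into "cwolti".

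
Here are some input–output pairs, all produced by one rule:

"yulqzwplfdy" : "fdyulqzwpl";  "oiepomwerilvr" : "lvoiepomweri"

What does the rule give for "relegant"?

Looking at the pairs, the operation is to delete the last character, then move the last 2 characters to the front (rotate right by 2).
On "relegant": the first step gives "relegan", and the second then gives "anreleg".

anreleg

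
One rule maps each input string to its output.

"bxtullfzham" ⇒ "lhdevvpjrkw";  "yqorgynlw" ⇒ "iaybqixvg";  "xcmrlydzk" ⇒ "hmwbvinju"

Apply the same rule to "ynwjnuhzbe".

ixgtxerjlo

In each case the input is transformed by: shift every letter 10 places forward in the alphabet (wrapping around).
For "ynwjnuhzbe" the result is "ixgtxerjlo".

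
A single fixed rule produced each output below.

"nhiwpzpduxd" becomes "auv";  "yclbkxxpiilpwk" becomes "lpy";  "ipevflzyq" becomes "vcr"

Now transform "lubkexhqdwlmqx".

Rule — shift every letter 13 places forward in the alphabet (wrapping around) — i.e. ROT13, then keep only the first 3 characters.
Applying both steps to "lubkexhqdwlmqx": "yhoxrkudqjyzdk", then "yho".

yho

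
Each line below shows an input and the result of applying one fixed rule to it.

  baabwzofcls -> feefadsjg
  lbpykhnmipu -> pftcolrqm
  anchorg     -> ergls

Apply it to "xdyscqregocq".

The transformation: delete the last 2 characters, then shift every letter 4 places forward in the alphabet (wrapping around).
Applying both steps to "xdyscqregocq": "xdyscqrego", then "bhcwguviks".

bhcwguviks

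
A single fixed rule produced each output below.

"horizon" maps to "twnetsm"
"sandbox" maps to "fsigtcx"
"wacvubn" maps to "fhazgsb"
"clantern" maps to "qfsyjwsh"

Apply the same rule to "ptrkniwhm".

ywpsnbmru

Rule — shift every letter 5 places forward in the alphabet (wrapping around), then move the first character to the end.
For "ptrkniwhm", step one produces "uywpsnbmr"; step two turns that into "ywpsnbmru".
(Check on "horizon": → "mtwnets" → "twnetsm" ✓)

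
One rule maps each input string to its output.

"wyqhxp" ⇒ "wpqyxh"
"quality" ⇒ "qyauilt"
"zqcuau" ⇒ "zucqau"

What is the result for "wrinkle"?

weirknl

The pattern: move the last character to the front, then swap each adjacent pair of characters (1↔2, 3↔4, ...).
Applying both steps to "wrinkle": "ewrinkl", then "weirknl".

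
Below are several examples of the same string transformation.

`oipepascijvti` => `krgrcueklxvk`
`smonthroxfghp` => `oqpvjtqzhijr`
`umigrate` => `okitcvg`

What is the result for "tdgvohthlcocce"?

What's happening: shift every letter 2 places forward in the alphabet (wrapping around), then delete the first character.
So "tdgvohthlcocce" becomes "fixqjvjneqeeg".

fixqjvjneqeeg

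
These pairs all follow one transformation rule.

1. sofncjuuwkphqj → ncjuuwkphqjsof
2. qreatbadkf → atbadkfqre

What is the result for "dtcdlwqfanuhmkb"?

Rule — move the first 3 characters to the end (rotate left by 3).
On "dtcdlwqfanuhmkb" that produces "dlwqfanuhmkbdtc".

dlwqfanuhmkbdtc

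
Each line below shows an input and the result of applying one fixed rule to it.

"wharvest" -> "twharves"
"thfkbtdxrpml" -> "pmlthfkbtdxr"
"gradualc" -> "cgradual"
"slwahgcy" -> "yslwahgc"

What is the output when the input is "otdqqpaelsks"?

sksotdqqpael

Each output is the input with this applied: move the first 3 characters to the end (rotate left by 3), then swap the front and back halves of the string.
Starting from "otdqqpaelsks": after the first operation, "qqpaelsksotd"; after the second, "sksotdqqpael".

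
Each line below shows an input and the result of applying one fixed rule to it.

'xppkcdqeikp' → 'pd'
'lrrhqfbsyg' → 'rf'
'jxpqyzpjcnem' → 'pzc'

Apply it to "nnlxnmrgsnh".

lm

The transformation: keep one character in every 3, starting at position 3 (positions 3rd, 6th, 9th, ...), then delete the last character.
Working it through for "nnlxnmrgsnh": intermediate "lms", final "lm".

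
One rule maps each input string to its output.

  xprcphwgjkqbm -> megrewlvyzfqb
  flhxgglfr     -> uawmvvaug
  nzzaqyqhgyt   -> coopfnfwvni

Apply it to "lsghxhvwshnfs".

ahvwmwklhwcuh

Looking at the pairs, the operation is to shift every letter 11 places backward in the alphabet (wrapping around).
So "lsghxhvwshnfs" becomes "ahvwmwklhwcuh".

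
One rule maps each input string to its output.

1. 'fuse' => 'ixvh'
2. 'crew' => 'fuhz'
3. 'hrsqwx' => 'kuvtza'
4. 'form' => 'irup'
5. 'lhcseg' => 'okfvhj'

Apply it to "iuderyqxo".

lxghubtar

Each output is the input with this applied: shift every letter 3 places forward in the alphabet (wrapping around).
For "iuderyqxo" the result is "lxghubtar".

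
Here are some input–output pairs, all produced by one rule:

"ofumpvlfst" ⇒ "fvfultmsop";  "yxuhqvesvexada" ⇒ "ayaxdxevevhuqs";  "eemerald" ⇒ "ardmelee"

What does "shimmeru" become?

euhsirmm

Looking at the pairs, the operation is to sort the characters into alphabetical order, then take characters alternately from the front and the back (1st, last, 2nd, 2nd-last, ...).
Working it through for "shimmeru": intermediate "ehimmrsu", final "euhsirmm".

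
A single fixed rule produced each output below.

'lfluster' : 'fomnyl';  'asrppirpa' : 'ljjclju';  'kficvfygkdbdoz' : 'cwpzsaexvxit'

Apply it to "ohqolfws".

kifzqm

In each case the input is transformed by: delete the first 2 characters, then shift every letter 6 places backward in the alphabet (wrapping around).
For "ohqolfws" the result is "kifzqm".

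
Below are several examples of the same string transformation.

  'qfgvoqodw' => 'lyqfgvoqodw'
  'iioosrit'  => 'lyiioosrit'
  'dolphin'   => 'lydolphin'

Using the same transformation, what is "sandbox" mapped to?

Looking at the pairs, the operation is to prepend "ly".
Doing the same to "sandbox": "lysandbox".

lysandbox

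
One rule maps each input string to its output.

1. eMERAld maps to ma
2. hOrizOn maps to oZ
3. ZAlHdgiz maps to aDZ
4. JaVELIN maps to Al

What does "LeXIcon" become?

Each output is the input with this applied: flip the case of every letter, then keep one character in every 3, starting at position 2 (positions 2nd, 5th, 8th, ...).
"LeXIcon" → "lExiCON" → "EC".

EC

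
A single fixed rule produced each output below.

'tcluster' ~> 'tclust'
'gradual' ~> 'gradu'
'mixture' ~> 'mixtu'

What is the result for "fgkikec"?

The transformation: delete the last 2 characters.
For "fgkikec" the result is "fgkik".

fgkik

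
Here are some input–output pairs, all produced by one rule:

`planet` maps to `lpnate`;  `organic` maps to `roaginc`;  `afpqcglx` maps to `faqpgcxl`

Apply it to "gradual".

The rule is to swap each adjacent pair of characters (1↔2, 3↔4, ...).
Doing the same to "gradual": "rgdaaul".

rgdaaul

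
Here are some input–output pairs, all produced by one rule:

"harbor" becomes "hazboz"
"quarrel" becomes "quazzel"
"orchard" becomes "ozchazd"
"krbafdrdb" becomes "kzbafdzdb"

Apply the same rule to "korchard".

kozchazd

The pattern: replace every "r" with "z".
"korchard" → "kozchazd".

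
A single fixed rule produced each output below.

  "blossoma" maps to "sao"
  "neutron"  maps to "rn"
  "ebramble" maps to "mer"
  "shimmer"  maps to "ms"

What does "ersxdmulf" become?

Rule — move the first 3 characters to the end (rotate left by 3), then keep one character in every 3, starting at position 2 (positions 2nd, 5th, 8th, ...).
On "ersxdmulf": the first step gives "xdmulfers", and the second then gives "dlr".

dlr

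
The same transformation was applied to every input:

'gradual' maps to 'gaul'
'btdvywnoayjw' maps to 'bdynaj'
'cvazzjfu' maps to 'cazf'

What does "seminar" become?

smnr

In each case the input is transformed by: keep every other character starting from the first (positions 1st, 3rd, 5th, ...).
Doing the same to "seminar": "smnr".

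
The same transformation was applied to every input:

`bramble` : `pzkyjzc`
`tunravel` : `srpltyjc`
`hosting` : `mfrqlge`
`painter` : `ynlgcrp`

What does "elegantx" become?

Rule — swap each adjacent pair of characters (1↔2, 3↔4, ...), then shift every letter 2 places backward in the alphabet (wrapping around).
Starting from "elegantx": after the first operation, "legenaxt"; after the second, "jceclyvr".

jceclyvr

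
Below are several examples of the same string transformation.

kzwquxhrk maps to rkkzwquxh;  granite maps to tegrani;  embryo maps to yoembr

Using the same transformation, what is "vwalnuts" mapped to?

tsvwalnu

What's happening: move the last 2 characters to the front (rotate right by 2).
Doing the same to "vwalnuts": "tsvwalnu".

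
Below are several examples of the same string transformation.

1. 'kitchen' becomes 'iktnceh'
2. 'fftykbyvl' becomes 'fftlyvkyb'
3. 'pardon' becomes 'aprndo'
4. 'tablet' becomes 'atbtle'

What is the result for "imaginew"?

miawgein

Looking at the pairs, the operation is to move the first character to the end, then take characters alternately from the front and the back (1st, last, 2nd, 2nd-last, ...).
Working it through for "imaginew": intermediate "maginewi", final "miawgein".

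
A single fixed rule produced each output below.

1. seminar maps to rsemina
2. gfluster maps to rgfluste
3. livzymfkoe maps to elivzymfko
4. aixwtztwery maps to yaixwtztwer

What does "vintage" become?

evintag

The transformation: move the last character to the front.
Doing the same to "vintage": "evintag".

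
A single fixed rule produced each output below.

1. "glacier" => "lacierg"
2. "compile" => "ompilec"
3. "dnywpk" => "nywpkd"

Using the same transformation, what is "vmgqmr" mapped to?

mgqmrv

The pattern: move the first character to the end.
Applying that to "vmgqmr" gives "mgqmrv".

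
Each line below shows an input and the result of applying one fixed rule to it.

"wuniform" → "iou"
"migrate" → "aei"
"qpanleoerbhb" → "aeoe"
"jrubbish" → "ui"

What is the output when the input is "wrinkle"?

The rule is to move the first 2 characters to the end (rotate left by 2), then keep only the vowels.
Starting from "wrinkle": after the first operation, "inklewr"; after the second, "ie".
(Check on "migrate": → "gratemi" → "aei" ✓)

ie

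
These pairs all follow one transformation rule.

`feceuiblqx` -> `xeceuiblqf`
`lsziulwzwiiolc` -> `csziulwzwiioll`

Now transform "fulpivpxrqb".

bulpivpxrqf

What's happening: swap the first and last characters.
"fulpivpxrqb" → "bulpivpxrqf".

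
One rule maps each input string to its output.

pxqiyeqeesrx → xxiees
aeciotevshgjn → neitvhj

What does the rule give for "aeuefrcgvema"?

aeerge

What's happening: move the last character to the front, then keep every other character starting from the first (positions 1st, 3rd, 5th, ...).
For "aeuefrcgvema", step one produces "aaeuefrcgvem"; step two turns that into "aeerge".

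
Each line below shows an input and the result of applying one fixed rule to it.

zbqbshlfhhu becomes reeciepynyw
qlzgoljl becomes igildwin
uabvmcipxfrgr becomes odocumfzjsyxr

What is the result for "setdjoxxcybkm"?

jhyvzuulgaqbp

The transformation: shift every letter 3 places backward in the alphabet (wrapping around), then reverse the string.
Starting from "setdjoxxcybkm": after the first operation, "pbqagluuzvyhj"; after the second, "jhyvzuulgaqbp".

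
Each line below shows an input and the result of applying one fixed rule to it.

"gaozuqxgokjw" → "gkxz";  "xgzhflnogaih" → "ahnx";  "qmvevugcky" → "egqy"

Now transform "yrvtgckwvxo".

In each case the input is transformed by: keep one character in every 3, starting at position 1 (positions 1st, 4th, 7th, ...), then sort the characters into alphabetical order.
Starting from "yrvtgckwvxo": after the first operation, "ytkx"; after the second, "ktxy".

ktxy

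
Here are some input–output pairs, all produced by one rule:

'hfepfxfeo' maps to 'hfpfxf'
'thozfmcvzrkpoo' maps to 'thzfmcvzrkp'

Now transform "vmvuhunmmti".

Looking at the pairs, the operation is to remove every vowel.
For "vmvuhunmmti" the result is "vmvhnmmt".

vmvhnmmt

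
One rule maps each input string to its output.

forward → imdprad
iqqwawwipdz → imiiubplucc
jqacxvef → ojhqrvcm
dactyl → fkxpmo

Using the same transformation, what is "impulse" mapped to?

Rule — move the first 3 characters to the end (rotate left by 3), then shift every letter 12 places forward in the alphabet (wrapping around).
"impulse" → "ulseimp" → "gxequyb".

gxequyb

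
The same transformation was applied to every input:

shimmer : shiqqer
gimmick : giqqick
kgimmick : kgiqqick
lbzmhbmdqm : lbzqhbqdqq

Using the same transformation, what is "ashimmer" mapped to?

ashiqqer

Rule — replace every "m" with "q".
Doing the same to "ashimmer": "ashiqqer".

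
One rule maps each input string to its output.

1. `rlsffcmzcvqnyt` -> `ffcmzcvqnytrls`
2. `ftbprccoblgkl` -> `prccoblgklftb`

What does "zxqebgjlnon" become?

Rule — move the first 3 characters to the end (rotate left by 3).
On "zxqebgjlnon" that produces "ebgjlnonzxq".

ebgjlnonzxq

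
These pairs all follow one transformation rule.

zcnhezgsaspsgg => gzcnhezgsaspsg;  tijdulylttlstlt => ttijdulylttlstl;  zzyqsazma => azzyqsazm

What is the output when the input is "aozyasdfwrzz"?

What's happening: move the last character to the front.
So "aozyasdfwrzz" becomes "zaozyasdfwrz".

zaozyasdfwrz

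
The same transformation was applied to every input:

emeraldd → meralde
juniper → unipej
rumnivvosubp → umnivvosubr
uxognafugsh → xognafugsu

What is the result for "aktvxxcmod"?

ktvxxcmoa

The pattern: delete the last character, then move the first character to the end.
For "aktvxxcmod", step one produces "aktvxxcmo"; step two turns that into "ktvxxcmoa".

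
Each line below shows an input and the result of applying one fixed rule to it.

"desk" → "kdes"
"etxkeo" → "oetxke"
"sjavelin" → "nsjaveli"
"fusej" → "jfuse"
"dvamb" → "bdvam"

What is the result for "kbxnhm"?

mkbxnh

The transformation: move the last character to the front.
Applying that to "kbxnhm" gives "mkbxnh".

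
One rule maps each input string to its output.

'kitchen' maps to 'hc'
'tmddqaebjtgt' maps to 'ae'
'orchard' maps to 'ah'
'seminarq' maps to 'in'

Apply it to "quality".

il

The transformation: take characters alternately from the front and the back (1st, last, 2nd, 2nd-last, ...), then keep only the last 2 characters.
"quality" → "qyutail" → "il".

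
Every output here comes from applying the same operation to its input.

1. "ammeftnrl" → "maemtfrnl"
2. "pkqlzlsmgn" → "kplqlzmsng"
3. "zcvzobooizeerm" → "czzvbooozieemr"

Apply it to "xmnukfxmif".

mxunfkmxfi

The pattern: swap each adjacent pair of characters (1↔2, 3↔4, ...).
So "xmnukfxmif" becomes "mxunfkmxfi".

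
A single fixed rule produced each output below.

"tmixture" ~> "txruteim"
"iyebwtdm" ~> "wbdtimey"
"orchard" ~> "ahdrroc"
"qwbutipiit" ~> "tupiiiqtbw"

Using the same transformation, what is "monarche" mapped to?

Rule — move the first 3 characters to the end (rotate left by 3), then swap each adjacent pair of characters (1↔2, 3↔4, ...).
Starting from "monarche": after the first operation, "archemon"; after the second, "rahcmeno".

rahcmeno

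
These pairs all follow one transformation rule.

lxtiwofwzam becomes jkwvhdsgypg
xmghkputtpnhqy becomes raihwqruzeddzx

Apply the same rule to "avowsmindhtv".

In each case the input is transformed by: move the last 3 characters to the front (rotate right by 3), then shift every letter 10 places forward in the alphabet (wrapping around).
Applying both steps to "avowsmindhtv": "htvavowsmind", then "rdfkfygcwsxn".

rdfkfygcwsxn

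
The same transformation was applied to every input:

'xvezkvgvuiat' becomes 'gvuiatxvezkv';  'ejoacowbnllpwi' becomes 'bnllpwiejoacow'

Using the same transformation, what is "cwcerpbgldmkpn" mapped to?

Looking at the pairs, the operation is to swap the front and back halves of the string.
Applying that to "cwcerpbgldmkpn" gives "gldmkpncwcerpb".

gldmkpncwcerpb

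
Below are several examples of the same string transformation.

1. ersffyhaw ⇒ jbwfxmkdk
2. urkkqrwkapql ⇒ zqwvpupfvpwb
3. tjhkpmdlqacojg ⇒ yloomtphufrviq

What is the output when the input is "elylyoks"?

Each output is the input with this applied: take characters alternately from the front and the back (1st, last, 2nd, 2nd-last, ...), then shift every letter 5 places forward in the alphabet (wrapping around).
"elylyoks" → "eslkyoly" → "jxqpdtqd".

jxqpdtqd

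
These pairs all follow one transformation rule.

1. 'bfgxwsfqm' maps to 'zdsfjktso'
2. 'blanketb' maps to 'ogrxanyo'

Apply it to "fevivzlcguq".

In each case the input is transformed by: shift every letter 13 places forward in the alphabet (wrapping around) — i.e. ROT13, then reverse the string.
"fevivzlcguq" → "dhtpymivirs".

dhtpymivirs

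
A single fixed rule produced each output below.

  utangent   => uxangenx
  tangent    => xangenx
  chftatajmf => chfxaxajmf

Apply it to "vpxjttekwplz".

Looking at the pairs, the operation is to replace every "t" with "x".
On "vpxjttekwplz" that produces "vpxjxxekwplz".

vpxjxxekwplz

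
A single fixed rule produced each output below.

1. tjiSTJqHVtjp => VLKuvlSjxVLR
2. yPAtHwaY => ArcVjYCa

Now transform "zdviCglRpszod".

BFXKeINtRUBQF

Looking at the pairs, the operation is to flip the case of every letter, then shift every letter 2 places forward in the alphabet (wrapping around).
For "zdviCglRpszod", step one produces "ZDVIcGLrPSZOD"; step two turns that into "BFXKeINtRUBQF".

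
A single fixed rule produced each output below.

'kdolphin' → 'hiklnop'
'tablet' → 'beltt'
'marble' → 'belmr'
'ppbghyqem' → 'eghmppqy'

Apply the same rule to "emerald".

The pattern: sort the characters into alphabetical order, then delete the first character.
Applying both steps to "emerald": "adeelmr", then "deelmr".

deelmr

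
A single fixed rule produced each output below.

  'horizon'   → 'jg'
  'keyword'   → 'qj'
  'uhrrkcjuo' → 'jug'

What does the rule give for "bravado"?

sv

In each case the input is transformed by: keep one character in every 3, starting at position 3 (positions 3rd, 6th, 9th, ...), then shift every letter 8 places backward in the alphabet (wrapping around).
On "bravado": the first step gives "ad", and the second then gives "sv".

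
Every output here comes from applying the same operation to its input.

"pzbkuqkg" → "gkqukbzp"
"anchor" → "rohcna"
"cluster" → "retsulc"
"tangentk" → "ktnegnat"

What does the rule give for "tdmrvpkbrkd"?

dkrbkpvrmdt

What's happening: reverse the string.
So "tdmrvpkbrkd" becomes "dkrbkpvrmdt".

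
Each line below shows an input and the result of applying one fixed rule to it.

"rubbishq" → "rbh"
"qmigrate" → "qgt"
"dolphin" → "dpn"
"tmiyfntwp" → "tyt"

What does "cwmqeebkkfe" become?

Rule — keep one character in every 3, starting at position 1 (positions 1st, 4th, 7th, ...).
Doing the same to "cwmqeebkkfe": "cqbf".

cqbf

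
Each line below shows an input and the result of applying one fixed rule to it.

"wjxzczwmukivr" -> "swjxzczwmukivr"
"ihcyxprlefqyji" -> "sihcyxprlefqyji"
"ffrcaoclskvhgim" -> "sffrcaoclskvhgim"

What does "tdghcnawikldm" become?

Rule — prepend "s".
So "tdghcnawikldm" becomes "stdghcnawikldm".

stdghcnawikldm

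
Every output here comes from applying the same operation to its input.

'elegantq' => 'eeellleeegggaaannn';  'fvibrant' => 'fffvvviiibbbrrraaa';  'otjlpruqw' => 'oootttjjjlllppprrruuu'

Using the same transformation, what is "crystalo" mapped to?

cccrrryyyssstttaaa

The pattern: delete the last 2 characters, then repeat every character 3 times.
Applying both steps to "crystalo": "crysta", then "cccrrryyyssstttaaa".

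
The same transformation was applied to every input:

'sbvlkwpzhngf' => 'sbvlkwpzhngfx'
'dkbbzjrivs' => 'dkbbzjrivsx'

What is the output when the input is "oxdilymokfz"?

oxdilymokfzx

The pattern: append "x".
Doing the same to "oxdilymokfz": "oxdilymokfzx".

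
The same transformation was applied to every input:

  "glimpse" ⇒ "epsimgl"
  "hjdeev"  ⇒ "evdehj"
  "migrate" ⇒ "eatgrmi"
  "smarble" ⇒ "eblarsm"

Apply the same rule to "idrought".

htugroid

The pattern: swap each adjacent pair of characters (1↔2, 3↔4, ...), then reverse the string.
Applying both steps to "idrought": "diorguth", then "htugroid".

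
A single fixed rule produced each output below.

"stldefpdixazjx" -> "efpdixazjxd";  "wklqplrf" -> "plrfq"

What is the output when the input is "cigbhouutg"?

The transformation: delete the first 3 characters, then move the first character to the end.
Starting from "cigbhouutg": after the first operation, "bhouutg"; after the second, "houutgb".
(Check on "stldefpdixazjx": → "defpdixazjx" → "efpdixazjxd" ✓)

houutgb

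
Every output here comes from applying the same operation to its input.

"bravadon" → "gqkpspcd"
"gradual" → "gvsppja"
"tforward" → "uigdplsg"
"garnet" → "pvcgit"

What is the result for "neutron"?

tcijdgc

Looking at the pairs, the operation is to swap each adjacent pair of characters (1↔2, 3↔4, ...), then shift every letter 11 places backward in the alphabet (wrapping around).
For "neutron", step one produces "entuorn"; step two turns that into "tcijdgc".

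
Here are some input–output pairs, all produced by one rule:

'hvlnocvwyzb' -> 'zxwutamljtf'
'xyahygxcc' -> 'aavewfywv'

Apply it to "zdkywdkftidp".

Looking at the pairs, the operation is to shift every letter 2 places backward in the alphabet (wrapping around), then reverse the string.
Doing the same to "zdkywdkftidp": "nbgrdibuwibx".
(Check on "xyahygxcc": → "vwyfwevaa" → "aavewfywv" ✓)

nbgrdibuwibx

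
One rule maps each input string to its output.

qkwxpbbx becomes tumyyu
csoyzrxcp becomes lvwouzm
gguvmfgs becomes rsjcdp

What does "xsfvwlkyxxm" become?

cstihvuuj

The transformation: shift every letter 3 places backward in the alphabet (wrapping around), then delete the first 2 characters.
On "xsfvwlkyxxm": the first step gives "upcstihvuuj", and the second then gives "cstihvuuj".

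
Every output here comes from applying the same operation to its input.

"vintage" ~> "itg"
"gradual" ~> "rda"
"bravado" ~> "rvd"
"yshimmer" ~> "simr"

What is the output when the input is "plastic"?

Looking at the pairs, the operation is to keep every other character starting from the second (positions 2nd, 4th, 6th, ...).
So "plastic" becomes "lsi".

lsi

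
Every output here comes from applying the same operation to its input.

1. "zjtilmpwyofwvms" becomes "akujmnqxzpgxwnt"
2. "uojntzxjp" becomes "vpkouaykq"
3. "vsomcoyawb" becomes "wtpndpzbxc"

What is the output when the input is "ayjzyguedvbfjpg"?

bzkazhvfewcgkqh

Looking at the pairs, the operation is to shift every letter 1 place forward in the alphabet (wrapping around).
On "ayjzyguedvbfjpg" that produces "bzkazhvfewcgkqh".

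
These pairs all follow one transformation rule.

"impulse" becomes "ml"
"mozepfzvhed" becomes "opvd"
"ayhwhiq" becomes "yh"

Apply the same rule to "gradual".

Rule — keep one character in every 3, starting at position 2 (positions 2nd, 5th, 8th, ...).
For "gradual" the result is "ru".

ru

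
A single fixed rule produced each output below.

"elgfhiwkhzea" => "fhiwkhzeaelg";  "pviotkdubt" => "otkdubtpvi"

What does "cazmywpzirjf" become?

In each case the input is transformed by: move the first 3 characters to the end (rotate left by 3).
Applying that to "cazmywpzirjf" gives "mywpzirjfcaz".

mywpzirjfcaz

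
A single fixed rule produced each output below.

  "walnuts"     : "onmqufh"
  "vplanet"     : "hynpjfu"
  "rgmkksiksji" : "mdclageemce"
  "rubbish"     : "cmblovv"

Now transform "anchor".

biluhw

The transformation: move the last 3 characters to the front (rotate right by 3), then shift every letter 6 places backward in the alphabet (wrapping around).
For "anchor", step one produces "horanc"; step two turns that into "biluhw".
(Check on "walnuts": → "utswaln" → "onmqufh" ✓)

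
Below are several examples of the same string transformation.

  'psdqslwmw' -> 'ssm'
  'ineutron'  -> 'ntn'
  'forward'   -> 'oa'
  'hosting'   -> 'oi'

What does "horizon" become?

oz

Each output is the input with this applied: keep one character in every 3, starting at position 2 (positions 2nd, 5th, 8th, ...).
Applying that to "horizon" gives "oz".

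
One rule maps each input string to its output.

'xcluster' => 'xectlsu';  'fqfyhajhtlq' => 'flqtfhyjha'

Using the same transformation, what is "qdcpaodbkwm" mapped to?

qwdkcbpdao

In each case the input is transformed by: delete the last character, then take characters alternately from the front and the back (1st, last, 2nd, 2nd-last, ...).
Starting from "qdcpaodbkwm": after the first operation, "qdcpaodbkw"; after the second, "qwdkcbpdao".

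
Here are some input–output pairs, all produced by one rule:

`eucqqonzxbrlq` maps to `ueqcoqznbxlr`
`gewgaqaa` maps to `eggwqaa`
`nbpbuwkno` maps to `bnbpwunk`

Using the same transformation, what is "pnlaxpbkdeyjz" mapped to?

npalpxkbedjy

The rule is to delete the last character, then swap each adjacent pair of characters (1↔2, 3↔4, ...).
"pnlaxpbkdeyjz" → "npalpxkbedjy".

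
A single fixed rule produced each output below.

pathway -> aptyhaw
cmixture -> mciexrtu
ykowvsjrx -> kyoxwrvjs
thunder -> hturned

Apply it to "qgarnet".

gqatren

The rule is to move the first character to the end, then take characters alternately from the front and the back (1st, last, 2nd, 2nd-last, ...).
For "qgarnet", step one produces "garnetq"; step two turns that into "gqatren".
(Check on "ykowvsjrx": → "kowvsjrxy" → "kyoxwrvjs" ✓)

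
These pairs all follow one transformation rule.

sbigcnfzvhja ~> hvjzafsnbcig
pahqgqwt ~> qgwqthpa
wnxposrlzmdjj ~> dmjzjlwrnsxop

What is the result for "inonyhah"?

hyanhoin

Looking at the pairs, the operation is to move the last 3 characters to the front (rotate right by 3), then take characters alternately from the front and the back (1st, last, 2nd, 2nd-last, ...).
"inonyhah" → "hahinony" → "hyanhoin".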